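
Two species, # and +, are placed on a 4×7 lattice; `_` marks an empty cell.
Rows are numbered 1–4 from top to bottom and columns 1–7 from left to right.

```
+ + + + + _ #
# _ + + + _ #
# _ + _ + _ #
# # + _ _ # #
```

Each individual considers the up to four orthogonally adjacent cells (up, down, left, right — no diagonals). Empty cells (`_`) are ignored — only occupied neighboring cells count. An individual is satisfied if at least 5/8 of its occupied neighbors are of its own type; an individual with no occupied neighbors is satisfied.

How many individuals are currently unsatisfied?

4

(1,1)+ 1/2 unhappy
(1,2)+ 2/2 ok
(1,3)+ 3/3 ok
(1,4)+ 3/3 ok
(1,5)+ 2/2 ok
(1,7)# 1/1 ok
(2,1)# 1/2 unhappy
(2,3)+ 3/3 ok
(2,4)+ 3/3 ok
(2,5)+ 3/3 ok
(2,7)# 2/2 ok
(3,1)# 2/2 ok
(3,3)+ 2/2 ok
(3,5)+ 1/1 ok
(3,7)# 2/2 ok
(4,1)# 2/2 ok
(4,2)# 1/2 unhappy
(4,3)+ 1/2 unhappy
(4,6)# 1/1 ok
(4,7)# 2/2 ok
Unsatisfied: (1,1), (2,1), (4,2), (4,3) — 4 in total.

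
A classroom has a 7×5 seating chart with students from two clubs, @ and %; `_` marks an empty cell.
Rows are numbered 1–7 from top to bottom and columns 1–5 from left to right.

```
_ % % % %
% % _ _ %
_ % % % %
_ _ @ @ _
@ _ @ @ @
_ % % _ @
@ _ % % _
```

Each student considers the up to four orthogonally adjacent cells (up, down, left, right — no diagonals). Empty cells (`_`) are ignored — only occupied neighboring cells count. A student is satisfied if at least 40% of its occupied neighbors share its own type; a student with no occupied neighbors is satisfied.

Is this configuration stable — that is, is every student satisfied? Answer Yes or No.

Yes

Row 1: (1,2)% 2/2 satisfied · (1,3)% 2/2 satisfied · (1,4)% 2/2 satisfied · (1,5)% 2/2 satisfied
Row 2: (2,1)% 1/1 satisfied · (2,2)% 3/3 satisfied · (2,5)% 2/2 satisfied
Row 3: (3,2)% 2/2 satisfied · (3,3)% 2/3 satisfied · (3,4)% 2/3 satisfied · (3,5)% 2/2 satisfied
Row 4: (4,3)@ 2/3 satisfied · (4,4)@ 2/3 satisfied
Row 5: (5,1)@ 0/0 satisfied · (5,3)@ 2/3 satisfied · (5,4)@ 3/3 satisfied · (5,5)@ 2/2 satisfied
Row 6: (6,2)% 1/1 satisfied · (6,3)% 2/3 satisfied · (6,5)@ 1/1 satisfied
Row 7: (7,1)@ 0/0 satisfied · (7,3)% 2/2 satisfied · (7,4)% 1/1 satisfied
All meet the threshold, so the configuration is stable.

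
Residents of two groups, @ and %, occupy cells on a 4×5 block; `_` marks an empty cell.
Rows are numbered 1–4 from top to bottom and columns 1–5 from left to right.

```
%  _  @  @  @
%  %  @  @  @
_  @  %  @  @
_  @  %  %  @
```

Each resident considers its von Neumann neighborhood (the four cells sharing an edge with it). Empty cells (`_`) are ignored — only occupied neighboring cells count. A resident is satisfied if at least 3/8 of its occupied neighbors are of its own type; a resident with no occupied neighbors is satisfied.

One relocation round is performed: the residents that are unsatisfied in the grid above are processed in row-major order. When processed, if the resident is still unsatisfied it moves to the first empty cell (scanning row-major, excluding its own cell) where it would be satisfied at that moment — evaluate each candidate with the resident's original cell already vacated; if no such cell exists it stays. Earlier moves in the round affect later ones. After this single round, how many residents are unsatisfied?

Initially unsatisfied (in order): (2,2), (3,2), (3,3), (4,4).
  (2,2) → (1,2).
  (3,2): now satisfied by earlier moves; stays.
  (3,3) → (2,2).
  (4,4) → (3,1).
Resulting grid:
% % @ @ @
% % @ @ @
% @ _ @ @
_ @ % _ @
Unsatisfied now: (3,2), (4,3).

2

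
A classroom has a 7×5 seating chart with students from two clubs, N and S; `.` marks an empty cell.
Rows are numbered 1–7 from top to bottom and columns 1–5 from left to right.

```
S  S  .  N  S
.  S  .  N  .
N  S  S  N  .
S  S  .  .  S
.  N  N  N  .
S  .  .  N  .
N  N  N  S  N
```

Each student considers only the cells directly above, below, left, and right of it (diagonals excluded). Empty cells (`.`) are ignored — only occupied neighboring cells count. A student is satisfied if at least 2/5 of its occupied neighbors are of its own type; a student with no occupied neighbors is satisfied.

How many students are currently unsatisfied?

5

(1,1)S 1/1 ok
(1,2)S 2/2 ok
(1,4)N 1/2 ok
(1,5)S 0/1 unhappy
(2,2)S 2/2 ok
(2,4)N 2/2 ok
(3,1)N 0/2 unhappy
(3,2)S 3/4 ok
(3,3)S 1/2 ok
(3,4)N 1/2 ok
(4,1)S 1/2 ok
(4,2)S 2/3 ok
(4,5)S 0/0 ok
(5,2)N 1/2 ok
(5,3)N 2/2 ok
(5,4)N 2/2 ok
(6,1)S 0/1 unhappy
(6,4)N 1/2 ok
(7,1)N 1/2 ok
(7,2)N 2/2 ok
(7,3)N 1/2 ok
(7,4)S 0/3 unhappy
(7,5)N 0/1 unhappy
Unsatisfied: (1,5), (3,1), (6,1), (7,4), (7,5) — 5 in total.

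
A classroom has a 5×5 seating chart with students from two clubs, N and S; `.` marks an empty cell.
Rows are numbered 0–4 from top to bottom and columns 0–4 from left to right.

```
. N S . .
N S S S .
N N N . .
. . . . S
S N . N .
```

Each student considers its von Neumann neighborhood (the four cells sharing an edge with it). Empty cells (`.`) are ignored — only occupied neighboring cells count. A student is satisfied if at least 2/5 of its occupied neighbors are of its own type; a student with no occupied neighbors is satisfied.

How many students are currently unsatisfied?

4

Row 0: (0,1)N 0/2 unhappy · (0,2)S 1/2 ok
Row 1: (1,0)N 1/2 ok · (1,1)S 1/4 unhappy · (1,2)S 3/4 ok · (1,3)S 1/1 ok
Row 2: (2,0)N 2/2 ok · (2,1)N 2/3 ok · (2,2)N 1/2 ok
Row 3: (3,4)S 0/0 ok
Row 4: (4,0)S 0/1 unhappy · (4,1)N 0/1 unhappy · (4,3)N 0/0 ok
Unsatisfied: (0,1), (1,1), (4,0), (4,1) — 4 in total.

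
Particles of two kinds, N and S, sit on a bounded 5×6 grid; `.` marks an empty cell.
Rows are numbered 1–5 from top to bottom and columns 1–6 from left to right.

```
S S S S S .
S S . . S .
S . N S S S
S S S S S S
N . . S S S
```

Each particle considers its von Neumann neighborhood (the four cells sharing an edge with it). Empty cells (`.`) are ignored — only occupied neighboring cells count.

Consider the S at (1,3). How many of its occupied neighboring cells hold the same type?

Occupied neighbors of (1,3): (1,2)=S, (1,4)=S.
Same type (S): 2 of 2.

2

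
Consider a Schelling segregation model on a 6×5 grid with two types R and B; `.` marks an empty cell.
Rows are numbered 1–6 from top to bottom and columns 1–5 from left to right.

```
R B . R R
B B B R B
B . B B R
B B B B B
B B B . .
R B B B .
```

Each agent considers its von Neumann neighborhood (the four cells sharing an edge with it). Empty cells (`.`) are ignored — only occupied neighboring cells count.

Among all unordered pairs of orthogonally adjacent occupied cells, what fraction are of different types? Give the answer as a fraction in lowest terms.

Scan each occupied cell's neighbors to the right and below so each pair is counted once.
Row 1: R(1,1)–B(1,2)≠ R(1,1)–B(2,1)≠ B(1,2)–B(2,2)= R(1,4)–R(1,5)= R(1,4)–R(2,4)= R(1,5)–B(2,5)≠  → 3/6 unlike.
Row 2: B(2,1)–B(2,2)= B(2,1)–B(3,1)= B(2,2)–B(2,3)= B(2,3)–R(2,4)≠ B(2,3)–B(3,3)= R(2,4)–B(2,5)≠ R(2,4)–B(3,4)≠ B(2,5)–R(3,5)≠  → 4/8 unlike.
Row 3: B(3,1)–B(4,1)= B(3,3)–B(3,4)= B(3,3)–B(4,3)= B(3,4)–R(3,5)≠ B(3,4)–B(4,4)= R(3,5)–B(4,5)≠  → 2/6 unlike.
Row 4: B(4,1)–B(4,2)= B(4,1)–B(5,1)= B(4,2)–B(4,3)= B(4,2)–B(5,2)= B(4,3)–B(4,4)= B(4,3)–B(5,3)= B(4,4)–B(4,5)=  → 0/7 unlike.
Row 5: B(5,1)–B(5,2)= B(5,1)–R(6,1)≠ B(5,2)–B(5,3)= B(5,2)–B(6,2)= B(5,3)–B(6,3)=  → 1/5 unlike.
Row 6: R(6,1)–B(6,2)≠ B(6,2)–B(6,3)= B(6,3)–B(6,4)=  → 1/3 unlike.
Total adjacent occupied pairs: 35; unlike-type pairs: 11.
11/35 is already in lowest terms.

11/35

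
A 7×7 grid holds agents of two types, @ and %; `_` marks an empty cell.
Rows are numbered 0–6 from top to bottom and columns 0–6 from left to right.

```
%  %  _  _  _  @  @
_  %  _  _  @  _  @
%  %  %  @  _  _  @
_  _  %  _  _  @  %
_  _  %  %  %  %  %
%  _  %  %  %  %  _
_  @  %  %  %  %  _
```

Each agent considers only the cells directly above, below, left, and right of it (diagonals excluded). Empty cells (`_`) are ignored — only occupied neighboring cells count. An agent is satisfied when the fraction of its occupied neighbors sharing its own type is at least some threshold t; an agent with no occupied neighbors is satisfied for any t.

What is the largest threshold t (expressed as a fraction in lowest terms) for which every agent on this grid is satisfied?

0/1

(0,0)% 1/1
(0,1)% 2/2
(0,5)@ 1/1
(0,6)@ 2/2
(1,1)% 2/2
(1,4)@ — no occupied neighbors
(1,6)@ 2/2
(2,0)% 1/1
(2,1)% 3/3
(2,2)% 2/3
(2,3)@ 0/1
(2,6)@ 1/2
(3,2)% 2/2
(3,5)@ 0/2
(3,6)% 1/3
(4,2)% 3/3
(4,3)% 3/3
(4,4)% 3/3
(4,5)% 3/4
(4,6)% 2/2
(5,0)% — no occupied neighbors
(5,2)% 3/3
(5,3)% 4/4
(5,4)% 4/4
(5,5)% 3/3
(6,1)@ 0/1
(6,2)% 2/3
(6,3)% 3/3
(6,4)% 3/3
(6,5)% 2/2
The smallest same-type fraction is 0/1 at (2,3), which reduces to 0/1. Any threshold above that leaves this agent unsatisfied.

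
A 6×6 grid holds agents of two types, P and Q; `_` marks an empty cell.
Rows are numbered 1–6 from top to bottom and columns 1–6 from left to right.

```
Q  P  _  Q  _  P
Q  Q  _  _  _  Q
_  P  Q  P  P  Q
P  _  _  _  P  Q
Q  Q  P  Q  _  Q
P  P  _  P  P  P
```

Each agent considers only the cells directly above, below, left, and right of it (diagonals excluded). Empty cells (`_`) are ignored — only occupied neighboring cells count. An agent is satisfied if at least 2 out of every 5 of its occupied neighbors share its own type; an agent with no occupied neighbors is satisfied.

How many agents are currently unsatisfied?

10

Row 1: (1,1)Q 1/2 ✓ · (1,2)P 0/2 ✗ · (1,4)Q 0/0 ✓ · (1,6)P 0/1 ✗
Row 2: (2,1)Q 2/2 ✓ · (2,2)Q 1/3 ✗ · (2,6)Q 1/2 ✓
Row 3: (3,2)P 0/2 ✗ · (3,3)Q 0/2 ✗ · (3,4)P 1/2 ✓ · (3,5)P 2/3 ✓ · (3,6)Q 2/3 ✓
Row 4: (4,1)P 0/1 ✗ · (4,5)P 1/2 ✓ · (4,6)Q 2/3 ✓
Row 5: (5,1)Q 1/3 ✗ · (5,2)Q 1/3 ✗ · (5,3)P 0/2 ✗ · (5,4)Q 0/2 ✗ · (5,6)Q 1/2 ✓
Row 6: (6,1)P 1/2 ✓ · (6,2)P 1/2 ✓ · (6,4)P 1/2 ✓ · (6,5)P 2/2 ✓ · (6,6)P 1/2 ✓
Unsatisfied: (1,2), (1,6), (2,2), (3,2), (3,3), (4,1), (5,1), (5,2), (5,3), (5,4) — 10 in total.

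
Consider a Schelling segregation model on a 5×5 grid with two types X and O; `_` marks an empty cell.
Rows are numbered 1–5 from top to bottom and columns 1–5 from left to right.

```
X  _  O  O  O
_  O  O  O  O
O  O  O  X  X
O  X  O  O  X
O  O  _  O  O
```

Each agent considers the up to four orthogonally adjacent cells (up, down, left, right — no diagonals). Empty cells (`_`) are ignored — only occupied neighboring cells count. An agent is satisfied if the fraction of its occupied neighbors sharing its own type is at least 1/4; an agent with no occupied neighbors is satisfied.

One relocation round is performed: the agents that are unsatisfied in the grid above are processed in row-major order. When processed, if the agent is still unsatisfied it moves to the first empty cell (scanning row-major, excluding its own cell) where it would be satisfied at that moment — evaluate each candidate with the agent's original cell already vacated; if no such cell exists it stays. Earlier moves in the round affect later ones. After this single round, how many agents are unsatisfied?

0

Initially unsatisfied (in order): (4,2).
  (4,2) → (1,2).
Resulting grid:
X X O O O
_ O O O O
O O O X X
O _ O O X
O O _ O O
All satisfied now.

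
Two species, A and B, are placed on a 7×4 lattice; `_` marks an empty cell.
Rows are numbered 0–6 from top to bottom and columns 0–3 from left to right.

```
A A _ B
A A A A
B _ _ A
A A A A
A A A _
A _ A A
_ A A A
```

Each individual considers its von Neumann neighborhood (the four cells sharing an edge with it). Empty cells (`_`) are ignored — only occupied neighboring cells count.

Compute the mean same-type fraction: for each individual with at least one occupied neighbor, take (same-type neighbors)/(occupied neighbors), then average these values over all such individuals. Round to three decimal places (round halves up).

(0,0)A 2/2
(0,1)A 2/2
(0,3)B 0/1
(1,0)A 2/3
(1,1)A 3/3
(1,2)A 2/2
(1,3)A 2/3
(2,0)B 0/2
(2,3)A 2/2
(3,0)A 2/3
(3,1)A 3/3
(3,2)A 3/3
(3,3)A 2/2
(4,0)A 3/3
(4,1)A 3/3
(4,2)A 3/3
(5,0)A 1/1
(5,2)A 3/3
(5,3)A 2/2
(6,1)A 1/1
(6,2)A 3/3
(6,3)A 2/2
Sum over 22 individuals: 2/2 + 2/2 + 0/1 + 2/3 + 3/3 + 2/2 + 2/3 + 0/2 + 2/2 + 2/3 + 3/3 + 3/3 + 2/2 + 3/3 + 3/3 + 3/3 + 1/1 + 3/3 + 2/2 + 1/1 + 3/3 + 2/2 = 19; mean = 19 ÷ 22 = 19/22 = 0.863636… → 0.864.

0.864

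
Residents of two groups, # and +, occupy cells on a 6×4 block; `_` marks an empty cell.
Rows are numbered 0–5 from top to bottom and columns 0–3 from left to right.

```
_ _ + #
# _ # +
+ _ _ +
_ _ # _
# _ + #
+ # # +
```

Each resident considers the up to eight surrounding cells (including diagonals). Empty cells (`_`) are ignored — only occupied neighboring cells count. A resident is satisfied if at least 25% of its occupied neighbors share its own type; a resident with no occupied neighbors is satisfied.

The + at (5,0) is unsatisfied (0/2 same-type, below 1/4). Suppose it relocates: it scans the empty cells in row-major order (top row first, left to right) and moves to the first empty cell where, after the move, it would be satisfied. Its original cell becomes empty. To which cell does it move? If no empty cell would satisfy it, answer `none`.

Vacating (5,0). Empty cells in order:
  (0,0): 0/1 same-type → still unsatisfied.
  (0,1): 1/3 same-type → satisfied — stop here.

(0,1)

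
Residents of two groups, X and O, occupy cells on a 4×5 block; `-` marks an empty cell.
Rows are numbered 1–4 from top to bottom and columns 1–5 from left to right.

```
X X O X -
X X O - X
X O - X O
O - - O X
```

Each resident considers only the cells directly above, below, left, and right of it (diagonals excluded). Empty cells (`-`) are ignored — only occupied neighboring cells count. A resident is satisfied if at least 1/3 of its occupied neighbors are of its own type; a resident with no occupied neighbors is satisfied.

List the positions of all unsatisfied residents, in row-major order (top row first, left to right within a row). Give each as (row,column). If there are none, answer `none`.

(1,4), (2,5), (3,2), (3,4), (3,5), (4,1), (4,4), (4,5)

(1,1)X 2/2 satisfied
(1,2)X 2/3 satisfied
(1,3)O 1/3 satisfied
(1,4)X 0/1 not
(2,1)X 3/3 satisfied
(2,2)X 2/4 satisfied
(2,3)O 1/2 satisfied
(2,5)X 0/1 not
(3,1)X 1/3 satisfied
(3,2)O 0/2 not
(3,4)X 0/2 not
(3,5)O 0/3 not
(4,1)O 0/1 not
(4,4)O 0/2 not
(4,5)X 0/2 not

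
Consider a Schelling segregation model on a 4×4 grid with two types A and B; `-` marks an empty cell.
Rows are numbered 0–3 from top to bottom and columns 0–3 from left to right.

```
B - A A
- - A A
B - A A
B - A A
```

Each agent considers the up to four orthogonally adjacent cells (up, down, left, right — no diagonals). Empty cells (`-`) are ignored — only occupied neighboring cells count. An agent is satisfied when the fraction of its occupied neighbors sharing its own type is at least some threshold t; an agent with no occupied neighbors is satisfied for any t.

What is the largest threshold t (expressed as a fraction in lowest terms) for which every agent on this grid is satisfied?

1/1

Row 0: (0,0)B — no occupied neighbors · (0,2)A 2/2 · (0,3)A 2/2
Row 1: (1,2)A 3/3 · (1,3)A 3/3
Row 2: (2,0)B 1/1 · (2,2)A 3/3 · (2,3)A 3/3
Row 3: (3,0)B 1/1 · (3,2)A 2/2 · (3,3)A 2/2
The smallest same-type fraction is 2/2 at (0,2), which reduces to 1/1. Any threshold above that leaves this agent unsatisfied.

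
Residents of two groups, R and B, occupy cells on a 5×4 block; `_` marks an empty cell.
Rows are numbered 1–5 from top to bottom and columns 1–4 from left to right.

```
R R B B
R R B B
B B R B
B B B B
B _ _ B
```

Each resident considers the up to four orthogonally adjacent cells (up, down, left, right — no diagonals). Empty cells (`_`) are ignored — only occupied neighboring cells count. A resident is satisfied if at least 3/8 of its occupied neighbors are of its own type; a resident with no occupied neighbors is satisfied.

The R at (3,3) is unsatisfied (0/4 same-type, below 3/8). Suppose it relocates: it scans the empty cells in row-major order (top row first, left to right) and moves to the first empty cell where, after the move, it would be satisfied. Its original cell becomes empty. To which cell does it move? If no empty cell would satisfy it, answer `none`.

none

Vacating (3,3). Empty cells in order:
  (5,2): 0/2 same-type → still unsatisfied.
  (5,3): 0/2 same-type → still unsatisfied.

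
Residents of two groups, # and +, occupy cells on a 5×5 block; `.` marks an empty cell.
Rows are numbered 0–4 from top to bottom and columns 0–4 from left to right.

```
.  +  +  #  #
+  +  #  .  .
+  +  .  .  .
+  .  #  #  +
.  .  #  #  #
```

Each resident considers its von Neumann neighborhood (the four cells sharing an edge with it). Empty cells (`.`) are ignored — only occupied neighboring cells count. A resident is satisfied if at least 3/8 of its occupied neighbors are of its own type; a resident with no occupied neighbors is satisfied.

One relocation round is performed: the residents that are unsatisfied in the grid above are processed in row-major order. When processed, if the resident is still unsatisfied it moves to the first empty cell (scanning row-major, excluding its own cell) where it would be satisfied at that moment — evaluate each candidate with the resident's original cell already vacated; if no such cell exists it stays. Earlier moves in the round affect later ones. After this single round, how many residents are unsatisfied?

1

Initially unsatisfied (in order): (0,2), (1,2), (3,4).
  (0,2) → (0,0).
  (1,2) → (0,2).
  (3,4) → (1,2).
Resulting grid:
+ + # # #
+ + + . .
+ + . . .
+ . # # .
. . # # #
Unsatisfied now: (0,2).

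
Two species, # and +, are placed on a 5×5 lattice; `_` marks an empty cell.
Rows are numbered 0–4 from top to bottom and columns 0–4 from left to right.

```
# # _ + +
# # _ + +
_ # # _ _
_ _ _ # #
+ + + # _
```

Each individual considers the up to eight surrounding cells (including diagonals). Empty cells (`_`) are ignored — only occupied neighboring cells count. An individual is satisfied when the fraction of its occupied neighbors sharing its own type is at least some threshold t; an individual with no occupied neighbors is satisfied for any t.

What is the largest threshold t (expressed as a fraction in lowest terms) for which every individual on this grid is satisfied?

1/3

(0,0)# 3/3
(0,1)# 3/3
(0,3)+ 3/3
(0,4)+ 3/3
(1,0)# 4/4
(1,1)# 5/5
(1,3)+ 3/4
(1,4)+ 3/3
(2,1)# 3/3
(2,2)# 3/4
(3,3)# 3/4
(3,4)# 2/2
(4,0)+ 1/1
(4,1)+ 2/2
(4,2)+ 1/3
(4,3)# 2/3
The smallest same-type fraction is 1/3 at (4,2), which reduces to 1/3. Any threshold above that leaves this individual unsatisfied.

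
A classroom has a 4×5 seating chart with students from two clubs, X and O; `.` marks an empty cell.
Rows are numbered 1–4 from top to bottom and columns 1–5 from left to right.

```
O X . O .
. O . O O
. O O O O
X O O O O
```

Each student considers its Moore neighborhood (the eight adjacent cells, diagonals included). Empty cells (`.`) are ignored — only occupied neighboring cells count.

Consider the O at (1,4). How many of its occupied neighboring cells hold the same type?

Occupied neighbors of (1,4): (2,4)=O, (2,5)=O.
Same type (O): 2 of 2.

2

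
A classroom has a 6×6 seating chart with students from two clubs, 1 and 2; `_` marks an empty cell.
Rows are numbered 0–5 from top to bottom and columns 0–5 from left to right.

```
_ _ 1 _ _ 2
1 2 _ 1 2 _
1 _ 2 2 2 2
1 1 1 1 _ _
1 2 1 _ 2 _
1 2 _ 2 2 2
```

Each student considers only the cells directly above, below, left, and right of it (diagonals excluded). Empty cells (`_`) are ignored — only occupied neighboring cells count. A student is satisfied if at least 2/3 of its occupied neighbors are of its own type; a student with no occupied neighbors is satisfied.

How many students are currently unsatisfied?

(0,2)1 0/0 ok
(0,5)2 0/0 ok
(1,0)1 1/2 unhappy
(1,1)2 0/1 unhappy
(1,3)1 0/2 unhappy
(1,4)2 1/2 unhappy
(2,0)1 2/2 ok
(2,2)2 1/2 unhappy
(2,3)2 2/4 unhappy
(2,4)2 3/3 ok
(2,5)2 1/1 ok
(3,0)1 3/3 ok
(3,1)1 2/3 ok
(3,2)1 3/4 ok
(3,3)1 1/2 unhappy
(4,0)1 2/3 ok
(4,1)2 1/4 unhappy
(4,2)1 1/2 unhappy
(4,4)2 1/1 ok
(5,0)1 1/2 unhappy
(5,1)2 1/2 unhappy
(5,3)2 1/1 ok
(5,4)2 3/3 ok
(5,5)2 1/1 ok
Unsatisfied: (1,0), (1,1), (1,3), (1,4), (2,2), (2,3), (3,3), (4,1), (4,2), (5,0), (5,1) — 11 in total.

11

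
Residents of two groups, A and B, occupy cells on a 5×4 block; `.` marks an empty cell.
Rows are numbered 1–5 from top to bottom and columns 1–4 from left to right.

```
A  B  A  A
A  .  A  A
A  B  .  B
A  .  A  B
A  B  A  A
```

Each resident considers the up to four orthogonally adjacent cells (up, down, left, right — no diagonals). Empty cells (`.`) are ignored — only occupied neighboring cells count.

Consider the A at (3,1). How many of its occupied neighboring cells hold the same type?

2

Occupied neighbors of (3,1): (2,1)=A, (4,1)=A, (3,2)=B.
Same type (A): 2 of 3.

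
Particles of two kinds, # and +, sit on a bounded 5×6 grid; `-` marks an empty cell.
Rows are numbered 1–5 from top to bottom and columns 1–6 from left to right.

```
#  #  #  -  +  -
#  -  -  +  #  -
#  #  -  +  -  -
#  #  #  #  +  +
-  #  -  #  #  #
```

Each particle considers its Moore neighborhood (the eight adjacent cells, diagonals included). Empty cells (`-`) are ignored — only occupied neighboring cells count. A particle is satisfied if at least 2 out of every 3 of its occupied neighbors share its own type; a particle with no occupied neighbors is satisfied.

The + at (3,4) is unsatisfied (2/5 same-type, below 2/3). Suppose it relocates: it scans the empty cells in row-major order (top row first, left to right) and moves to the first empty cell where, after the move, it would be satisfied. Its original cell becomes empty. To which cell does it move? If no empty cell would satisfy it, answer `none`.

(3,6)

Vacating (3,4). Empty cells in order:
  (1,4): 2/4 same-type → still unsatisfied.
  (1,6): 1/2 same-type → still unsatisfied.
  (2,2): 0/6 same-type → still unsatisfied.
  (2,3): 1/4 same-type → still unsatisfied.
  (2,6): 1/2 same-type → still unsatisfied.
  (3,3): 1/5 same-type → still unsatisfied.
  (3,5): 3/5 same-type → still unsatisfied.
  (3,6): 2/3 same-type → satisfied — stop here.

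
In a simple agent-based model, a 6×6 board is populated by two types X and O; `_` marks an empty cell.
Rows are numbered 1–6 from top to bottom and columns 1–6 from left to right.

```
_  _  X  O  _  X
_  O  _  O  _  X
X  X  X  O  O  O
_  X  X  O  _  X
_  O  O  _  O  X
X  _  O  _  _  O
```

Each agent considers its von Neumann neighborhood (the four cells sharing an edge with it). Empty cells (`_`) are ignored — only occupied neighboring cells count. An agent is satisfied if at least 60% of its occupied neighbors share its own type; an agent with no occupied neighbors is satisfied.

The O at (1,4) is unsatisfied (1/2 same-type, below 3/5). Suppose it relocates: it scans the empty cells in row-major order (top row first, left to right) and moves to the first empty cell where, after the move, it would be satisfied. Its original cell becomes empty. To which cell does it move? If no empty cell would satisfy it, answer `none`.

(1,1)

Vacating (1,4). Empty cells in order:
  (1,1): 0/0 same-type → satisfied — stop here.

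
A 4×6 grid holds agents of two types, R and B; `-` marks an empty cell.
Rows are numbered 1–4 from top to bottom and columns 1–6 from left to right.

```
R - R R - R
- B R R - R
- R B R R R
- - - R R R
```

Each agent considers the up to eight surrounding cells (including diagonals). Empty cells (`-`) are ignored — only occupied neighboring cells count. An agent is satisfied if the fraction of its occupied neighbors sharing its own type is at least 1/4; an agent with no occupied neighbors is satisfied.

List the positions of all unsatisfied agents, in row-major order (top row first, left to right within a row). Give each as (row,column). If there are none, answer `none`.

(1,1), (2,2), (3,3)

(1,1)R 0/1 not
(1,3)R 3/4 satisfied
(1,4)R 3/3 satisfied
(1,6)R 1/1 satisfied
(2,2)B 1/5 not
(2,3)R 5/7 satisfied
(2,4)R 5/6 satisfied
(2,6)R 3/3 satisfied
(3,2)R 1/3 satisfied
(3,3)B 1/6 not
(3,4)R 5/6 satisfied
(3,5)R 7/7 satisfied
(3,6)R 4/4 satisfied
(4,4)R 3/4 satisfied
(4,5)R 5/5 satisfied
(4,6)R 3/3 satisfied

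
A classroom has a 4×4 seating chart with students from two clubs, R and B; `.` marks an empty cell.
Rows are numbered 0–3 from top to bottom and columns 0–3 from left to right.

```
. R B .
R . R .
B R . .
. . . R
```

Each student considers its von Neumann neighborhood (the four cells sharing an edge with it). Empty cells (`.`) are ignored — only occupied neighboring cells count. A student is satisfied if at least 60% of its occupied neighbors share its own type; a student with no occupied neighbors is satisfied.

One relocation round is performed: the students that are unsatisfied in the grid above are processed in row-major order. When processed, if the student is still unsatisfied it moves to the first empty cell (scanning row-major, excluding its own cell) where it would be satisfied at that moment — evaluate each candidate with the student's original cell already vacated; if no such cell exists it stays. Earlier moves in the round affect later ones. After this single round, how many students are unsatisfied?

0

Initially unsatisfied (in order): (0,1), (0,2), (1,0), (1,2), (2,0), (2,1).
  (0,1) → (0,0).
  (0,2) → (0,3).
  (1,0) → (0,1).
  (1,2): now satisfied by earlier moves; stays.
  (2,0) → (3,0).
  (2,1): now satisfied by earlier moves; stays.
Resulting grid:
R R . B
. . R .
. R . .
B . . R
All satisfied now.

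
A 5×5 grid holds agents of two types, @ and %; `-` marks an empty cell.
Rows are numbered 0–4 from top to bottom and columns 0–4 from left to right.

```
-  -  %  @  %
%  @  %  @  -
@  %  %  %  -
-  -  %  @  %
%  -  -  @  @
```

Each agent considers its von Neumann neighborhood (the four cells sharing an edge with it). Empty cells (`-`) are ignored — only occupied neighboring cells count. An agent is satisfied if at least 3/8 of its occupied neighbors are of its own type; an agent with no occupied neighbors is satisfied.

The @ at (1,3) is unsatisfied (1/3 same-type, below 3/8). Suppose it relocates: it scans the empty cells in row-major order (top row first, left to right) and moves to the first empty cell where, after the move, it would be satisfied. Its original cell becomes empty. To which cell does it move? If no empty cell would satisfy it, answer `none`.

(0,1)

Vacating (1,3). Empty cells in order:
  (0,0): 0/1 same-type → still unsatisfied.
  (0,1): 1/2 same-type → satisfied — stop here.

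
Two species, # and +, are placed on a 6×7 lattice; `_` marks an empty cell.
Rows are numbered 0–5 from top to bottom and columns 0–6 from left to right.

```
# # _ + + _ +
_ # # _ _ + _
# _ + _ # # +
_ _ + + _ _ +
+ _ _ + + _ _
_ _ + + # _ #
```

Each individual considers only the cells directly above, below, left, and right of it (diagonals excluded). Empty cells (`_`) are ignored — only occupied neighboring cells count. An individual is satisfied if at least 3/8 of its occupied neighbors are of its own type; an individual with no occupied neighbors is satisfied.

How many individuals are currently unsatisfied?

(0,0)# 1/1 satisfied
(0,1)# 2/2 satisfied
(0,3)+ 1/1 satisfied
(0,4)+ 1/1 satisfied
(0,6)+ 0/0 satisfied
(1,1)# 2/2 satisfied
(1,2)# 1/2 satisfied
(1,5)+ 0/1 not
(2,0)# 0/0 satisfied
(2,2)+ 1/2 satisfied
(2,4)# 1/1 satisfied
(2,5)# 1/3 not
(2,6)+ 1/2 satisfied
(3,2)+ 2/2 satisfied
(3,3)+ 2/2 satisfied
(3,6)+ 1/1 satisfied
(4,0)+ 0/0 satisfied
(4,3)+ 3/3 satisfied
(4,4)+ 1/2 satisfied
(5,2)+ 1/1 satisfied
(5,3)+ 2/3 satisfied
(5,4)# 0/2 not
(5,6)# 0/0 satisfied
Unsatisfied: (1,5), (2,5), (5,4) — 3 in total.

3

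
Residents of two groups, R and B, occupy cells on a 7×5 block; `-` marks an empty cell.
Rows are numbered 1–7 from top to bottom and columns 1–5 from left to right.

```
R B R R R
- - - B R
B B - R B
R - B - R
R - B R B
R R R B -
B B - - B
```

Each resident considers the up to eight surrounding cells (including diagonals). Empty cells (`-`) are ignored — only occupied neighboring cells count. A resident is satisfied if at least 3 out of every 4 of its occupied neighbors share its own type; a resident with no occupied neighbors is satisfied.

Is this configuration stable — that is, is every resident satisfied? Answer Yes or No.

(1,1)R 0/1 unhappy
(1,2)B 0/2 unhappy
(1,3)R 1/3 unhappy
(1,4)R 3/4 ok
(1,5)R 2/3 unhappy
(2,4)B 1/6 unhappy
(2,5)R 3/5 unhappy
(3,1)B 1/2 unhappy
(3,2)B 2/3 unhappy
(3,4)R 2/5 unhappy
(3,5)B 1/4 unhappy
(4,1)R 1/3 unhappy
(4,3)B 2/4 unhappy
(4,5)R 2/4 unhappy
(5,1)R 3/3 ok
(5,3)B 2/5 unhappy
(5,4)R 2/6 unhappy
(5,5)B 1/3 unhappy
(6,1)R 2/4 unhappy
(6,2)R 3/6 unhappy
(6,3)R 2/5 unhappy
(6,4)B 3/5 unhappy
(7,1)B 1/3 unhappy
(7,2)B 1/4 unhappy
(7,5)B 1/1 ok
For instance (1,1) has only 0/1 same-type neighbors, below 3/4.

No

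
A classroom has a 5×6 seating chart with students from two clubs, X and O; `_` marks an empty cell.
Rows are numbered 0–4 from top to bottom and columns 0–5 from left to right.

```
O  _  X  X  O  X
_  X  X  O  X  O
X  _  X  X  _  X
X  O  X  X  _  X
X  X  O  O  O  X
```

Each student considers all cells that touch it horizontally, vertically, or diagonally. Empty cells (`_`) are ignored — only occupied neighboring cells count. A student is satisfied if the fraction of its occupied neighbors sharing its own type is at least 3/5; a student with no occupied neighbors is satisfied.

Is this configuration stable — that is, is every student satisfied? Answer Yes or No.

Row 0: (0,0)O 0/1 not · (0,2)X 3/4 satisfied · (0,3)X 3/5 satisfied · (0,4)O 2/5 not · (0,5)X 1/3 not
Row 1: (1,1)X 4/5 satisfied · (1,2)X 5/6 satisfied · (1,3)O 1/7 not · (1,4)X 4/7 not · (1,5)O 1/4 not
Row 2: (2,0)X 2/3 satisfied · (2,2)X 5/7 satisfied · (2,3)X 5/6 satisfied · (2,5)X 2/3 satisfied
Row 3: (3,0)X 3/4 satisfied · (3,1)O 1/7 not · (3,2)X 4/7 not · (3,3)X 3/6 not · (3,5)X 2/3 satisfied
Row 4: (4,0)X 2/3 satisfied · (4,1)X 3/5 satisfied · (4,2)O 2/5 not · (4,3)O 2/4 not · (4,4)O 1/4 not · (4,5)X 1/2 not
For instance (0,0) has only 0/1 same-type neighbors, below 3/5.

No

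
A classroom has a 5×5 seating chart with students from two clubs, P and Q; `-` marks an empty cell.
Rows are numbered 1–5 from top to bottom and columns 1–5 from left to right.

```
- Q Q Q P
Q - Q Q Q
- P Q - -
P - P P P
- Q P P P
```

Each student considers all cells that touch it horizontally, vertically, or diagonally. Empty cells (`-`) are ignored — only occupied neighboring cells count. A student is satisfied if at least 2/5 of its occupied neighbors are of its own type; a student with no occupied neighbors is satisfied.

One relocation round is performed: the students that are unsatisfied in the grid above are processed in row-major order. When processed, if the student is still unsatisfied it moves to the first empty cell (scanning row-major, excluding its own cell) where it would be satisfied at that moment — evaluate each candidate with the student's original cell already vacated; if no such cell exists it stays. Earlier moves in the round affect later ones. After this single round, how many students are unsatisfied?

0

Initially unsatisfied (in order): (1,5), (5,2).
  (1,5) → (3,1).
  (5,2) → (1,1).
Resulting grid:
Q Q Q Q -
Q - Q Q Q
P P Q - -
P - P P P
- - P P P
All satisfied now.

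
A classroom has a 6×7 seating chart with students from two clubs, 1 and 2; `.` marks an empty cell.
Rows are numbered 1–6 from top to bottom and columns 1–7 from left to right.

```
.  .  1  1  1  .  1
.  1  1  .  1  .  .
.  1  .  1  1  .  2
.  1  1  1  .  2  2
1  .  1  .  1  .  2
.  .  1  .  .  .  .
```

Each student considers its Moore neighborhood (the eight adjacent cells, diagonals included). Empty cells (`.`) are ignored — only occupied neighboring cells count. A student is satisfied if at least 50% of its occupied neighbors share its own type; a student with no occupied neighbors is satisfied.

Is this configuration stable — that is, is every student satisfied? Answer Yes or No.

Row 1: (1,3)1 3/3 satisfied · (1,4)1 4/4 satisfied · (1,5)1 2/2 satisfied · (1,7)1 0/0 satisfied
Row 2: (2,2)1 3/3 satisfied · (2,3)1 5/5 satisfied · (2,5)1 4/4 satisfied
Row 3: (3,2)1 4/4 satisfied · (3,4)1 5/5 satisfied · (3,5)1 3/4 satisfied · (3,7)2 2/2 satisfied
Row 4: (4,2)1 4/4 satisfied · (4,3)1 5/5 satisfied · (4,4)1 5/5 satisfied · (4,6)2 3/5 satisfied · (4,7)2 3/3 satisfied
Row 5: (5,1)1 1/1 satisfied · (5,3)1 4/4 satisfied · (5,5)1 1/2 satisfied · (5,7)2 2/2 satisfied
Row 6: (6,3)1 1/1 satisfied
All meet the threshold, so the configuration is stable.

Yes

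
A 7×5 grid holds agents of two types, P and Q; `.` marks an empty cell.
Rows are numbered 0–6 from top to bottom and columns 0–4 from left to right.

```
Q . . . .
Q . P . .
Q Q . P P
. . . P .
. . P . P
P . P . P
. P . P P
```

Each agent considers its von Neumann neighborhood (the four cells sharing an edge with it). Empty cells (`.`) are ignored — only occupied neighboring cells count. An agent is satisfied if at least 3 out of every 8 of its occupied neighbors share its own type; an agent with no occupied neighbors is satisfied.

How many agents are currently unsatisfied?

Row 0: (0,0)Q 1/1 ok
Row 1: (1,0)Q 2/2 ok · (1,2)P 0/0 ok
Row 2: (2,0)Q 2/2 ok · (2,1)Q 1/1 ok · (2,3)P 2/2 ok · (2,4)P 1/1 ok
Row 3: (3,3)P 1/1 ok
Row 4: (4,2)P 1/1 ok · (4,4)P 1/1 ok
Row 5: (5,0)P 0/0 ok · (5,2)P 1/1 ok · (5,4)P 2/2 ok
Row 6: (6,1)P 0/0 ok · (6,3)P 1/1 ok · (6,4)P 2/2 ok
Every one meets the threshold.

0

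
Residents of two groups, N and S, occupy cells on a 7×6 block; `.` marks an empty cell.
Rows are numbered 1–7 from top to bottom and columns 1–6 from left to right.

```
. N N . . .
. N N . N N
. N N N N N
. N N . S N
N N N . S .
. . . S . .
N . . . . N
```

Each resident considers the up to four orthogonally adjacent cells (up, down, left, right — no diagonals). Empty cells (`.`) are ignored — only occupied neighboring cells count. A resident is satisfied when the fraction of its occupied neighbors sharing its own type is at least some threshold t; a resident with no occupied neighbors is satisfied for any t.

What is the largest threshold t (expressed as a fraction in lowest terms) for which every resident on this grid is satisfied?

(1,2)N 2/2
(1,3)N 2/2
(2,2)N 3/3
(2,3)N 3/3
(2,5)N 2/2
(2,6)N 2/2
(3,2)N 3/3
(3,3)N 4/4
(3,4)N 2/2
(3,5)N 3/4
(3,6)N 3/3
(4,2)N 3/3
(4,3)N 3/3
(4,5)S 1/3
(4,6)N 1/2
(5,1)N 1/1
(5,2)N 3/3
(5,3)N 2/2
(5,5)S 1/1
(6,4)S — no occupied neighbors
(7,1)N — no occupied neighbors
(7,6)N — no occupied neighbors
The smallest same-type fraction is 1/3 at (4,5), which reduces to 1/3. Any threshold above that leaves this resident unsatisfied.

1/3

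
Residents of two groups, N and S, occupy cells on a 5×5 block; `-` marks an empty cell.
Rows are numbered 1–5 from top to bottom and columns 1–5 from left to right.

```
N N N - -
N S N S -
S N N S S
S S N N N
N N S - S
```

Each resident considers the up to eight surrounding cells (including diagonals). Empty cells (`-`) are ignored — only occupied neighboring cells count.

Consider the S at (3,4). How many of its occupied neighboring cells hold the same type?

2

Occupied neighbors of (3,4): (2,3)=N, (2,4)=S, (3,3)=N, (3,5)=S, (4,3)=N, (4,4)=N, (4,5)=N.
Same type (S): 2 of 7.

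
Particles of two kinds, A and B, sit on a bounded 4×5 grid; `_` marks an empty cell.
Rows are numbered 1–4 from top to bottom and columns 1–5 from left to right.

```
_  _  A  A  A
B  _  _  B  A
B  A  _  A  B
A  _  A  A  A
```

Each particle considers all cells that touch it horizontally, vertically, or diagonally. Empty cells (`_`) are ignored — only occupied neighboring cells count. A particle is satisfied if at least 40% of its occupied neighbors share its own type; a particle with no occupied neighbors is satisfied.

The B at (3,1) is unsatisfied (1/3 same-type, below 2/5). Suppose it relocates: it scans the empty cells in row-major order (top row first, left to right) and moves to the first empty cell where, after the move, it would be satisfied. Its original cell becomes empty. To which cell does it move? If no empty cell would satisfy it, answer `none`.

(1,1)

Vacating (3,1). Empty cells in order:
  (1,1): 1/1 same-type → satisfied — stop here.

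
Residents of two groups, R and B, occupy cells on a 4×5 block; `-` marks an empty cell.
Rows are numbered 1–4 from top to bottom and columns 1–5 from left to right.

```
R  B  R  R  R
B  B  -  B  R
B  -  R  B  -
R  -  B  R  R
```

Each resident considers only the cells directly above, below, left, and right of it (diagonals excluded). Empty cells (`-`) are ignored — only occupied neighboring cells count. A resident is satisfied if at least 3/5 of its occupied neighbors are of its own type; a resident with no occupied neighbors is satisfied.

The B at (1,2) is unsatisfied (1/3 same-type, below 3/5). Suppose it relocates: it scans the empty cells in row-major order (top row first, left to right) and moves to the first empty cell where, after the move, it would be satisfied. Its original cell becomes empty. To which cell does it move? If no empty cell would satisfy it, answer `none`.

(3,2)

Vacating (1,2). Empty cells in order:
  (2,3): 2/4 same-type → still unsatisfied.
  (3,2): 2/3 same-type → satisfied — stop here.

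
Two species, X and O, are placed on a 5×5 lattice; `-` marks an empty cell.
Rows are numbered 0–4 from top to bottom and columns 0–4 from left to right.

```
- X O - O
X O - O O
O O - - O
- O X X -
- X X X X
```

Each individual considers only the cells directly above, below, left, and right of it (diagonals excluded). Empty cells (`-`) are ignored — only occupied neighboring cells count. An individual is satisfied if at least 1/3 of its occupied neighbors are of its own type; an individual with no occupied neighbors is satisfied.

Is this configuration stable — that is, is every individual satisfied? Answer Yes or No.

(0,1)X 0/2 not
(0,2)O 0/1 not
(0,4)O 1/1 satisfied
(1,0)X 0/2 not
(1,1)O 1/3 satisfied
(1,3)O 1/1 satisfied
(1,4)O 3/3 satisfied
(2,0)O 1/2 satisfied
(2,1)O 3/3 satisfied
(2,4)O 1/1 satisfied
(3,1)O 1/3 satisfied
(3,2)X 2/3 satisfied
(3,3)X 2/2 satisfied
(4,1)X 1/2 satisfied
(4,2)X 3/3 satisfied
(4,3)X 3/3 satisfied
(4,4)X 1/1 satisfied
For instance (0,1) has only 0/2 same-type neighbors, below 1/3.

No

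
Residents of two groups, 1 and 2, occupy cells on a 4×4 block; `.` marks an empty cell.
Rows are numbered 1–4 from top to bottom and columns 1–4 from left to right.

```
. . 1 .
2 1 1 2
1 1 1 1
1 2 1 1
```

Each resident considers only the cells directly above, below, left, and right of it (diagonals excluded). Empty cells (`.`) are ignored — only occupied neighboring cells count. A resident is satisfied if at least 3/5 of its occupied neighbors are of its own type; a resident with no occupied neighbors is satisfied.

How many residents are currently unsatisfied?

4

Row 1: (1,3)1 1/1 ✓
Row 2: (2,1)2 0/2 ✗ · (2,2)1 2/3 ✓ · (2,3)1 3/4 ✓ · (2,4)2 0/2 ✗
Row 3: (3,1)1 2/3 ✓ · (3,2)1 3/4 ✓ · (3,3)1 4/4 ✓ · (3,4)1 2/3 ✓
Row 4: (4,1)1 1/2 ✗ · (4,2)2 0/3 ✗ · (4,3)1 2/3 ✓ · (4,4)1 2/2 ✓
Unsatisfied: (2,1), (2,4), (4,1), (4,2) — 4 in total.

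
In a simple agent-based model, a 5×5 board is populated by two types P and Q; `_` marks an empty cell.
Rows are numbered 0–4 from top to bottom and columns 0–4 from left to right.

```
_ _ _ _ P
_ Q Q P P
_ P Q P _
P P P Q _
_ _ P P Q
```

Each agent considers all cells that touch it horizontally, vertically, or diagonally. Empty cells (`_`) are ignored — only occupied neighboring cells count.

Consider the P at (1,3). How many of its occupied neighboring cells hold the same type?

3

Occupied neighbors of (1,3): (0,4)=P, (1,2)=Q, (1,4)=P, (2,2)=Q, (2,3)=P.
Same type (P): 3 of 5.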